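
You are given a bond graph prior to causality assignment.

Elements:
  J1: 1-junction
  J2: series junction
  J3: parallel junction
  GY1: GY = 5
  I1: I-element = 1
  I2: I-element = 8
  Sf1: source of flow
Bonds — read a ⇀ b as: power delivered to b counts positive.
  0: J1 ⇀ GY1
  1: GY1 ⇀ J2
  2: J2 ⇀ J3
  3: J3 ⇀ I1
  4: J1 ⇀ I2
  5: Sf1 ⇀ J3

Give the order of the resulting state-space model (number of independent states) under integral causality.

2  (I1, I2 all integral)

#5 |Sf1  (Sf1 (Sf) sets flow on bond)
#3 |I1  (prefer integral on I1)
#2 |J3  (closing 0-jn rule on J3)
#1 |J2  (J2: bond 2 brought flow, rest push out)
#0 |J1  (GY GY1: same side as bond 1)
#4 |I2  (J1 needs exactly one f-in)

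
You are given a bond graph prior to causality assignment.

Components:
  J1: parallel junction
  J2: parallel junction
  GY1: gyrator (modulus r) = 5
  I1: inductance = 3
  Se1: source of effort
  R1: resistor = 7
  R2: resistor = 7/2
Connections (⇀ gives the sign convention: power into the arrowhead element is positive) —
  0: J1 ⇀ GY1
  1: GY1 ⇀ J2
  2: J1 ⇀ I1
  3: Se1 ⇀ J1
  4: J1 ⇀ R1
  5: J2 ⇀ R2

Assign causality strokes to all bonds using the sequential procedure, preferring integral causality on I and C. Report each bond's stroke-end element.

#3 |J1  (source Se1 imposes e)
#0 |GY1  (J1: bond 3 brought effort, rest push out)
#2 |I1  (J1 effort already set via bond 3)
#4 |R1  (common-e at J1 fixed by 3)
#1 |GY1  (GY1: gyrator matches bond 0)
#5 |J2  (only one effort-in slot at J2)

β0 →GY1
β1 →GY1
β2 →I1
β3 →J1
β4 →R1
β5 →J2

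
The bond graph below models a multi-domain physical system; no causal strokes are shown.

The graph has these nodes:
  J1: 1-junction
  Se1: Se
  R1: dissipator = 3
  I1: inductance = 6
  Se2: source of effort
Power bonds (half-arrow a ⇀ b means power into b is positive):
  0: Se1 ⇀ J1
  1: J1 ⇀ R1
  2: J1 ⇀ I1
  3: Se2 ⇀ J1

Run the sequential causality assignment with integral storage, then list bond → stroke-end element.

b0 |J1
b1 |J1
b2 |I1
b3 |J1

b0 |J1  (Se1: effort source, stroke at far end)
b3 |J1  (Se2 fixes effort; stroke away)
b2 |I1  (I1: I, integral causality)
b1 |J1  (J1: bond 2 brought flow, rest push out)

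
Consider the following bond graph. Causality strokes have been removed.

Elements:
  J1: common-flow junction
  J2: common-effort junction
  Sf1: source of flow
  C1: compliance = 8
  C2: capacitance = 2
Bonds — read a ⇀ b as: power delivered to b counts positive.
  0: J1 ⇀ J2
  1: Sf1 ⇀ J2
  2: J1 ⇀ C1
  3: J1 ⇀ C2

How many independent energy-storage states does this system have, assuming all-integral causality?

bond 1 |Sf1  (Sf1: flow source, stroke at near end)
bond 0 |J2  (J2 needs exactly one e-in)
bond 2 |J1  (J1: bond 0 brought flow, rest push out)
bond 3 |J1  (common-f at J1 fixed by 0)

2  (C1, C2 all integral)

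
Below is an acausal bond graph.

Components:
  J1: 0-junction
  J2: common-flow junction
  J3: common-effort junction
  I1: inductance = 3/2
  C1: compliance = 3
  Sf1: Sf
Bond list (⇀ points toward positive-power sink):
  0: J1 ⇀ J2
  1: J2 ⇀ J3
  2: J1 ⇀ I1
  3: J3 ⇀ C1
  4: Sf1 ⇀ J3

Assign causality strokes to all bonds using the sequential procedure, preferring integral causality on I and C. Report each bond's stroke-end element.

b4 stroke→Sf1  (Sf1 (Sf) sets flow on bond)
b2 stroke→I1  (prefer integral on I1)
b0 stroke→J1  (J1 needs exactly one e-in)
b1 stroke→J2  (1-jn J2 has f-setter on 0)
b3 stroke→J3  (J3 needs exactly one e-in)

b0 stroke at J1
b1 stroke at J2
b2 stroke at I1
b3 stroke at J3
b4 stroke at Sf1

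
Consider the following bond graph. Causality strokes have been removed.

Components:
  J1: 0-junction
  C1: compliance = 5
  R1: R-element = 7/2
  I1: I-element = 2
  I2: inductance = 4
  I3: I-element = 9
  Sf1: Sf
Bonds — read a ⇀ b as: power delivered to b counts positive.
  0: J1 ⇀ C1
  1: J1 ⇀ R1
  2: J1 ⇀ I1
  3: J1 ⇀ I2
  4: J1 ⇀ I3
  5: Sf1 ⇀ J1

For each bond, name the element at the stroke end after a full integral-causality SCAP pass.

b0 stroke→J1
b1 stroke→R1
b2 stroke→I1
b3 stroke→I2
b4 stroke→I3
b5 stroke→Sf1

β5 stroke at Sf1  (Sf1 (Sf) sets flow on bond)
β0 stroke at J1  (prefer integral on C1)
β1 stroke at R1  (0-jn J1 has e-setter on 0)
β2 stroke at I1  (J1 effort already set via bond 0)
β3 stroke at I2  (J1 effort already set via bond 0)
β4 stroke at I3  (J1: bond 0 brought effort, rest push out)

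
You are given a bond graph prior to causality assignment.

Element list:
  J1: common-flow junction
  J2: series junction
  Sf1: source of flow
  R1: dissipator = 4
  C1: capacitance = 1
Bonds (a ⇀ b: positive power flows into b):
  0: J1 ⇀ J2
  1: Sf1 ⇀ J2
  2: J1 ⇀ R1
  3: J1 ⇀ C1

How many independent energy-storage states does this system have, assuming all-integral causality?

1  (C1 all integral)

#1 stroke at Sf1  (Sf1 (Sf) sets flow on bond)
#0 stroke at J2  (J2: bond 1 brought flow, rest push out)
#2 stroke at J1  (J1 flow already set via bond 0)
#3 stroke at J1  (J1: bond 0 brought flow, rest push out)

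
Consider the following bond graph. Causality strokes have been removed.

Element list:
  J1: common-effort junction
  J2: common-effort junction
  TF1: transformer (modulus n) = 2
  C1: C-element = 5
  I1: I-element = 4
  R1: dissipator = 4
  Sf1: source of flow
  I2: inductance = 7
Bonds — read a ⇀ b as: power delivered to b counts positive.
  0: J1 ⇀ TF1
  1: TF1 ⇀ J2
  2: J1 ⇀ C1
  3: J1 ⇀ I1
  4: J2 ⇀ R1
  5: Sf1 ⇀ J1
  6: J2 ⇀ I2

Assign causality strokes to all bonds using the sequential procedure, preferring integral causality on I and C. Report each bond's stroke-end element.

b0 |TF1
b1 |J2
b2 |J1
b3 |I1
b4 |R1
b5 |Sf1
b6 |I2

β5 →Sf1  (Sf1 (Sf) sets flow on bond)
β2 →J1  (prefer integral on C1)
β0 →TF1  (J1 effort already set via bond 2)
β3 →I1  (common-e at J1 fixed by 2)
β1 →J2  (through TF1, causality passes straight; one stroke at TF1)
β4 →R1  (common-e at J2 fixed by 1)
β6 →I2  (0-jn J2 has e-setter on 1)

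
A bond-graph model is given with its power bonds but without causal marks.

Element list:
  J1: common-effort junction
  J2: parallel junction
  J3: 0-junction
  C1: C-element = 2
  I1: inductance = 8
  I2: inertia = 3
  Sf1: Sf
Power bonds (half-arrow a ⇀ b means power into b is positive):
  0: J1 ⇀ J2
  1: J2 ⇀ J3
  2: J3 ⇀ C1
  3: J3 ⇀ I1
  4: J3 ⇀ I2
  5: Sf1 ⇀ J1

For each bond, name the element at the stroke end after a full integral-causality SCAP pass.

b5 stroke at Sf1  (Sf1 fixes flow; stroke at Sf1)
b0 stroke at J1  (J1: last free bond brings effort in)
b1 stroke at J2  (only one effort-in slot at J2)
b2 stroke at J3  (prefer integral on C1)
b3 stroke at I1  (J3: bond 2 brought effort, rest push out)
b4 stroke at I2  (J3 effort already set via bond 2)

b0 |J1
b1 |J2
b2 |J3
b3 |I1
b4 |I2
b5 |Sf1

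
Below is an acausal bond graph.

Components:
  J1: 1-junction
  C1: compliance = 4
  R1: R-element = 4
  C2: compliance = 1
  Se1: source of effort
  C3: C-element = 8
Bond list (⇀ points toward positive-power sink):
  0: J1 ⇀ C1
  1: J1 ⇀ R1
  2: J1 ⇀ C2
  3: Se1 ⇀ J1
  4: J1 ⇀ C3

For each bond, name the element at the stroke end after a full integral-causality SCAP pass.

β3 |J1  (source Se1 imposes e)
β0 |J1  (prefer integral on C1)
β2 |J1  (C2: C, integral causality)
β4 |J1  (C3 outputs effort q/C3)
β1 |R1  (J1 needs exactly one f-in)

bond 0 stroke at J1
bond 1 stroke at R1
bond 2 stroke at J1
bond 3 stroke at J1
bond 4 stroke at J1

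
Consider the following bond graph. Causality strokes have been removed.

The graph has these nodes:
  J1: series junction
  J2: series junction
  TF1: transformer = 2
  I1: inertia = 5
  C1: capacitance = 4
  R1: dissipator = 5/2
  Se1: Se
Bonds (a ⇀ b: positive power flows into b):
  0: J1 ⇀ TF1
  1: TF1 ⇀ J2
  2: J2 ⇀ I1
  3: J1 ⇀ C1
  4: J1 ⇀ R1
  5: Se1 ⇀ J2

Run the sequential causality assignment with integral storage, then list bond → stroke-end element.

β5 |J2  (Se1: effort source, stroke at far end)
β2 |I1  (prefer integral on I1)
β1 |J2  (1-jn J2 has f-setter on 2)
β0 |TF1  (through TF1, causality passes straight; one stroke at TF1)
β3 |J1  (J1: bond 0 brought flow, rest push out)
β4 |J1  (1-jn J1 has f-setter on 0)

β0 →TF1
β1 →J2
β2 →I1
β3 →J1
β4 →J1
β5 →J2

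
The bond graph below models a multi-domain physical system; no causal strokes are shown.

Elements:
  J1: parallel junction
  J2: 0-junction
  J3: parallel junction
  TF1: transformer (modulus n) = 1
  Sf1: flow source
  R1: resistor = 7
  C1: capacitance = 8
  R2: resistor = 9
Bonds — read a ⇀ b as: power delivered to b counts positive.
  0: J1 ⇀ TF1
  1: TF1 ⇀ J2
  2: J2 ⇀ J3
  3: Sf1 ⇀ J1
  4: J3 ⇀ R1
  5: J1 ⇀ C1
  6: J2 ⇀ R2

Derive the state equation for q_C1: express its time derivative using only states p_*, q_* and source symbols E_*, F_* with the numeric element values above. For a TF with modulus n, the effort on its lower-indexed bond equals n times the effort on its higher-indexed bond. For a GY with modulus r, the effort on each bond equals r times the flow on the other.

dq_C1/dt = F_Sf1 - 2*q_C1/63

b3 →Sf1  (Sf1 (Sf) sets flow on bond)
b5 →J1  (C1 integral (e out))
b0 →TF1  (J1: bond 5 brought effort, rest push out)
b1 →J2  (through TF1, causality passes straight; one stroke at TF1)
b2 →J3  (J2: bond 1 brought effort, rest push out)
b6 →R2  (J2 effort already set via bond 1)
b4 →R1  (J3: bond 2 brought effort, rest push out)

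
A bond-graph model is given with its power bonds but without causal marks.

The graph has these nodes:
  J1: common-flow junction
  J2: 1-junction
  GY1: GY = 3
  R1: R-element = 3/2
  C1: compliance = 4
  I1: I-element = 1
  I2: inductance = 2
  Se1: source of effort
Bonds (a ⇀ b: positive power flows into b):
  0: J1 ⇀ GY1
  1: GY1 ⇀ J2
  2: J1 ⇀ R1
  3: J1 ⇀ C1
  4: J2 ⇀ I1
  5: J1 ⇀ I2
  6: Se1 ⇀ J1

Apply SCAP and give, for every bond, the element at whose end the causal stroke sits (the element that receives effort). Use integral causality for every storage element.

bond 6 |J1  (source Se1 imposes e)
bond 3 |J1  (C1 outputs effort q/C1)
bond 4 |I1  (I1: I, integral causality)
bond 1 |J2  (1-jn J2 has f-setter on 4)
bond 0 |J1  (GY1: gyrator matches bond 1)
bond 5 |I2  (I2 outputs flow p/I2)
bond 2 |J1  (common-f at J1 fixed by 5)

bond 0 stroke→J1
bond 1 stroke→J2
bond 2 stroke→J1
bond 3 stroke→J1
bond 4 stroke→I1
bond 5 stroke→I2
bond 6 stroke→J1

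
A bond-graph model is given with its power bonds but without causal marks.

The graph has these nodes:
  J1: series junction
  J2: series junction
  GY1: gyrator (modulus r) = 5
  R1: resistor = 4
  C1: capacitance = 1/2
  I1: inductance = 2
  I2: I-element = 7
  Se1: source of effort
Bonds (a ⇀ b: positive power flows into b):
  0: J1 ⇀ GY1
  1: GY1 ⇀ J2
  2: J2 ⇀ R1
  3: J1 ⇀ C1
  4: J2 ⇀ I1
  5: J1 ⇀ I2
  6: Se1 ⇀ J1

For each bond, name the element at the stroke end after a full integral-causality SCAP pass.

b0 stroke at J1
b1 stroke at J2
b2 stroke at J2
b3 stroke at J1
b4 stroke at I1
b5 stroke at I2
b6 stroke at J1

β6 stroke at J1  (Se1 fixes effort; stroke away)
β3 stroke at J1  (C1: C, integral causality)
β4 stroke at I1  (I1 outputs flow p/I1)
β1 stroke at J2  (1-jn J2 has f-setter on 4)
β2 stroke at J2  (common-f at J2 fixed by 4)
β0 stroke at J1  (through GY1, causality inverts; strokes same side of GY1)
β5 stroke at I2  (closing 1-jn rule on J1)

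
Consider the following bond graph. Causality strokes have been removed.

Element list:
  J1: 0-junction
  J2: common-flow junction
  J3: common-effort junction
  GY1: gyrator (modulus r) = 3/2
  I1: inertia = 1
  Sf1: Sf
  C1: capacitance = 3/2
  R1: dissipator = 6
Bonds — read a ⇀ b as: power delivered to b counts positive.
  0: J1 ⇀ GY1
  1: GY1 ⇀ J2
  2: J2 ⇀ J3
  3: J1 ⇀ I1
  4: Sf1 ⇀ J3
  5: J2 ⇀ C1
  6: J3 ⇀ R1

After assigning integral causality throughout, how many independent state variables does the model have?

#4 stroke→Sf1  (Sf1 fixes flow; stroke at Sf1)
#3 stroke→I1  (I1 integral (f out))
#0 stroke→J1  (only one effort-in slot at J1)
#1 stroke→J2  (through GY1, causality inverts; strokes same side of GY1)
#5 stroke→J2  (prefer integral on C1)
#2 stroke→J3  (J2 needs exactly one f-in)
#6 stroke→R1  (J3: bond 2 brought effort, rest push out)

2  (C1, I1 all integral)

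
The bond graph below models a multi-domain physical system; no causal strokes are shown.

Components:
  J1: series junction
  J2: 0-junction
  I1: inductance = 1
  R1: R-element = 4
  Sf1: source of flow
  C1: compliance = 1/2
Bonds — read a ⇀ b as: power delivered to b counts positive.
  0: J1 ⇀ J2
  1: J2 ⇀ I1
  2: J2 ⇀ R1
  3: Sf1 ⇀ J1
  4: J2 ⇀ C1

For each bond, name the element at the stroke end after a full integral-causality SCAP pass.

β0 |J1
β1 |I1
β2 |R1
β3 |Sf1
β4 |J2

b3 stroke→Sf1  (Sf1 fixes flow; stroke at Sf1)
b0 stroke→J1  (common-f at J1 fixed by 3)
b1 stroke→I1  (I1: I, integral causality)
b4 stroke→J2  (C1 integral (e out))
b2 stroke→R1  (0-jn J2 has e-setter on 4)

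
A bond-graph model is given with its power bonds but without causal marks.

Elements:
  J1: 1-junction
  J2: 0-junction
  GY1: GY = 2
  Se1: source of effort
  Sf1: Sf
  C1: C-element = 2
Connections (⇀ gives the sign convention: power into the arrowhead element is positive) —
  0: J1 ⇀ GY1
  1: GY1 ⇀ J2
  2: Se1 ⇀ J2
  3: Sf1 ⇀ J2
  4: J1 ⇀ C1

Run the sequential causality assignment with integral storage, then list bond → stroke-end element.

b2 stroke at J2  (Se1: effort source, stroke at far end)
b3 stroke at Sf1  (Sf1 fixes flow; stroke at Sf1)
b1 stroke at GY1  (J2: bond 2 brought effort, rest push out)
b0 stroke at GY1  (GY1: gyrator matches bond 1)
b4 stroke at J1  (common-f at J1 fixed by 0)

#0 →GY1
#1 →GY1
#2 →J2
#3 →Sf1
#4 →J1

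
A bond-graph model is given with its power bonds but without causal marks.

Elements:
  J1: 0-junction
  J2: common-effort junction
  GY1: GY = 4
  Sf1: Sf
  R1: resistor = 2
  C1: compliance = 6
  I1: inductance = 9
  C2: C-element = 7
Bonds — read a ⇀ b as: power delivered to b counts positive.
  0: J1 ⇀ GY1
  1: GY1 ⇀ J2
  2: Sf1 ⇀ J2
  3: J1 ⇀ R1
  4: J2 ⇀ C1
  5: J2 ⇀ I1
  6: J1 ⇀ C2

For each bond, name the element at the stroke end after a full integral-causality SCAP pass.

#2 stroke→Sf1  (Sf1: flow source, stroke at near end)
#4 stroke→J2  (prefer integral on C1)
#1 stroke→GY1  (J2: bond 4 brought effort, rest push out)
#5 stroke→I1  (common-e at J2 fixed by 4)
#0 stroke→GY1  (GY1: gyrator matches bond 1)
#6 stroke→J1  (prefer integral on C2)
#3 stroke→R1  (J1: bond 6 brought effort, rest push out)

b0 stroke at GY1
b1 stroke at GY1
b2 stroke at Sf1
b3 stroke at R1
b4 stroke at J2
b5 stroke at I1
b6 stroke at J1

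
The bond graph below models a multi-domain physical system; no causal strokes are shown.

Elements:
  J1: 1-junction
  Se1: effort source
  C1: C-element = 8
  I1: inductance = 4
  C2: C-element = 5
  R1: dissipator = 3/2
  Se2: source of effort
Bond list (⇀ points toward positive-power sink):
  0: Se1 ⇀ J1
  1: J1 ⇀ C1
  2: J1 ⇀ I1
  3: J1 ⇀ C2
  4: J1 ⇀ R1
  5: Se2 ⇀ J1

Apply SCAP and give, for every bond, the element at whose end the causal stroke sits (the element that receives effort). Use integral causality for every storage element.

β0 |J1  (Se1 (Se) sets effort on bond)
β5 |J1  (Se2 (Se) sets effort on bond)
β1 |J1  (C1 integral (e out))
β2 |I1  (prefer integral on I1)
β3 |J1  (J1 flow already set via bond 2)
β4 |J1  (J1 flow already set via bond 2)

b0 →J1
b1 →J1
b2 →I1
b3 →J1
b4 →J1
b5 →J1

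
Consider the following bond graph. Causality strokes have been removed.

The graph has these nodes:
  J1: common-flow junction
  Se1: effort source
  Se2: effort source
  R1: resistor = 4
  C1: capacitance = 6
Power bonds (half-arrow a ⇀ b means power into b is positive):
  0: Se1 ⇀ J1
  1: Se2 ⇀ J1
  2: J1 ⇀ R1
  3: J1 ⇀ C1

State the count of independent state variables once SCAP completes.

1  (C1 all integral)

#0 stroke at J1  (Se1 (Se) sets effort on bond)
#1 stroke at J1  (Se2: effort source, stroke at far end)
#3 stroke at J1  (C1 outputs effort q/C1)
#2 stroke at R1  (J1 needs exactly one f-in)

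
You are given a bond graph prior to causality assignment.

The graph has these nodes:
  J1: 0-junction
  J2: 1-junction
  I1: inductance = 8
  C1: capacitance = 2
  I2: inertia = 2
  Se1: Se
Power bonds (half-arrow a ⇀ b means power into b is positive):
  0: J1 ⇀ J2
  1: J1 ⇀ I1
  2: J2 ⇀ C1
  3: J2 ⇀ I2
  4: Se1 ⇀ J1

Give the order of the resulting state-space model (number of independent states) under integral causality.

3  (C1, I1, I2 all integral)

b4 stroke at J1  (Se1 (Se) sets effort on bond)
b0 stroke at J2  (0-jn J1 has e-setter on 4)
b1 stroke at I1  (J1: bond 4 brought effort, rest push out)
b2 stroke at J2  (C1 integral (e out))
b3 stroke at I2  (J2 needs exactly one f-in)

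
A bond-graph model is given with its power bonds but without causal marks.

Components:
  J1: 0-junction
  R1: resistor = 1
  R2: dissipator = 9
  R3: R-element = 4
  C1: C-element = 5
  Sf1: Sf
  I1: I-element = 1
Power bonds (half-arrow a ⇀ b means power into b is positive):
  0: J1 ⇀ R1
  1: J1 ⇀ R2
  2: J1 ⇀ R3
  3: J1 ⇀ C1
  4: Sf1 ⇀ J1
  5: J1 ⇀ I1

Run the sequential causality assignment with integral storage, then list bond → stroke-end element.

bond 4 →Sf1  (Sf1 fixes flow; stroke at Sf1)
bond 3 →J1  (C1 integral (e out))
bond 0 →R1  (0-jn J1 has e-setter on 3)
bond 1 →R2  (J1 effort already set via bond 3)
bond 2 →R3  (common-e at J1 fixed by 3)
bond 5 →I1  (0-jn J1 has e-setter on 3)

b0 →R1
b1 →R2
b2 →R3
b3 →J1
b4 →Sf1
b5 →I1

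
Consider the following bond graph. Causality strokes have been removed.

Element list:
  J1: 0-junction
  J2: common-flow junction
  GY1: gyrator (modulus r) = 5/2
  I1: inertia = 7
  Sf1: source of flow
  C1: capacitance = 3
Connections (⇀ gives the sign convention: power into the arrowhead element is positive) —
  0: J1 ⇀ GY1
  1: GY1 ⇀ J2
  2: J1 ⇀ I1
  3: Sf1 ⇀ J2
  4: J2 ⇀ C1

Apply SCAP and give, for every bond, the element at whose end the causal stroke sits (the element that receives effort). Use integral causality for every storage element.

#0 |J1
#1 |J2
#2 |I1
#3 |Sf1
#4 |J2

bond 3 stroke→Sf1  (Sf1: flow source, stroke at near end)
bond 1 stroke→J2  (1-jn J2 has f-setter on 3)
bond 4 stroke→J2  (J2 flow already set via bond 3)
bond 0 stroke→J1  (GY GY1: same side as bond 1)
bond 2 stroke→I1  (J1: bond 0 brought effort, rest push out)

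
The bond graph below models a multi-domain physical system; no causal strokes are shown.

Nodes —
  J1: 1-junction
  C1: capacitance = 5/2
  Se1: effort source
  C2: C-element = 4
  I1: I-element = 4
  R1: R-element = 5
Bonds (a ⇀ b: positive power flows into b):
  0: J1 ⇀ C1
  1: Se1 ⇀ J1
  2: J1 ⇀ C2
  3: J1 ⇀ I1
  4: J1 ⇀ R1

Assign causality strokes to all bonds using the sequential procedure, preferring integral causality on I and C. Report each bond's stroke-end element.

#0 stroke at J1
#1 stroke at J1
#2 stroke at J1
#3 stroke at I1
#4 stroke at J1

b1 →J1  (Se1: effort source, stroke at far end)
b0 →J1  (C1 integral (e out))
b2 →J1  (prefer integral on C2)
b3 →I1  (prefer integral on I1)
b4 →J1  (common-f at J1 fixed by 3)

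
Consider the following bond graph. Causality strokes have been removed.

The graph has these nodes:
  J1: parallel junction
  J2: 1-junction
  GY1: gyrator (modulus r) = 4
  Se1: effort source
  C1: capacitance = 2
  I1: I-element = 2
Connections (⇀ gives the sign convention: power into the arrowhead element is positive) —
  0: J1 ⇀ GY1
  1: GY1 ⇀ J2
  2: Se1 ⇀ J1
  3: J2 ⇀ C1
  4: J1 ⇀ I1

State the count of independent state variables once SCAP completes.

2  (C1, I1 all integral)

β2 |J1  (Se1 fixes effort; stroke away)
β0 |GY1  (0-jn J1 has e-setter on 2)
β4 |I1  (common-e at J1 fixed by 2)
β1 |GY1  (GY1: gyrator matches bond 0)
β3 |J2  (J2 flow already set via bond 1)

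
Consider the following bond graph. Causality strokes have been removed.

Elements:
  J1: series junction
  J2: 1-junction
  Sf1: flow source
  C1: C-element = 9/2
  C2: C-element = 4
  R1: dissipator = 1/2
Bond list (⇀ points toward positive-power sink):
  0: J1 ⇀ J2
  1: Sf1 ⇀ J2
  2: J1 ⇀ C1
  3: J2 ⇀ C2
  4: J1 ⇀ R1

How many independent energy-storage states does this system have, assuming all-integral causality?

2  (C1, C2 all integral)

#1 →Sf1  (Sf1 fixes flow; stroke at Sf1)
#0 →J2  (common-f at J2 fixed by 1)
#3 →J2  (J2: bond 1 brought flow, rest push out)
#2 →J1  (J1: bond 0 brought flow, rest push out)
#4 →J1  (J1: bond 0 brought flow, rest push out)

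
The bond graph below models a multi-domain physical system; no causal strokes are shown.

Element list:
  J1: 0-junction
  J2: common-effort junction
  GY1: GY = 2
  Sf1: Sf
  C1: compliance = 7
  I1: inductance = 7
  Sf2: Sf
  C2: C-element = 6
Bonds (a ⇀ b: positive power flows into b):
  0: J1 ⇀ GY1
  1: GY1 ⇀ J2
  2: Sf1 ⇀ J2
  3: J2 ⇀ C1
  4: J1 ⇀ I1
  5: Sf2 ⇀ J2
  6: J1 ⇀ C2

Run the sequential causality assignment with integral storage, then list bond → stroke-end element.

bond 0 stroke→GY1
bond 1 stroke→GY1
bond 2 stroke→Sf1
bond 3 stroke→J2
bond 4 stroke→I1
bond 5 stroke→Sf2
bond 6 stroke→J1

β2 stroke at Sf1  (Sf1 (Sf) sets flow on bond)
β5 stroke at Sf2  (source Sf2 imposes f)
β3 stroke at J2  (C1 outputs effort q/C1)
β1 stroke at GY1  (J2: bond 3 brought effort, rest push out)
β0 stroke at GY1  (GY GY1: same side as bond 1)
β4 stroke at I1  (I1 integral (f out))
β6 stroke at J1  (J1: last free bond brings effort in)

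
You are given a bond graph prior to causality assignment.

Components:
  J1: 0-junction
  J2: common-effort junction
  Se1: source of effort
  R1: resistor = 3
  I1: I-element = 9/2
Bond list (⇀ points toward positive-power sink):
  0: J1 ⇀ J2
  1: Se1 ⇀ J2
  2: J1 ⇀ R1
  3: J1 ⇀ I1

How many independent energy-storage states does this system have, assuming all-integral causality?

1  (I1 all integral)

β1 stroke→J2  (Se1 fixes effort; stroke away)
β0 stroke→J1  (0-jn J2 has e-setter on 1)
β2 stroke→R1  (0-jn J1 has e-setter on 0)
β3 stroke→I1  (0-jn J1 has e-setter on 0)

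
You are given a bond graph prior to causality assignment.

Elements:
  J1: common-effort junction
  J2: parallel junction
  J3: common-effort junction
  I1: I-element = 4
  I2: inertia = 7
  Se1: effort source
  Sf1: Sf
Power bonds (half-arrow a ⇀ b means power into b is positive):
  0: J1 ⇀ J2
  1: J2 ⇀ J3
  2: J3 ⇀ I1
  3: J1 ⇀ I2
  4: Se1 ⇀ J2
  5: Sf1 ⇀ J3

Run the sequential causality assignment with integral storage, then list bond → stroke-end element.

bond 4 |J2  (Se1 fixes effort; stroke away)
bond 5 |Sf1  (Sf1 (Sf) sets flow on bond)
bond 0 |J1  (common-e at J2 fixed by 4)
bond 1 |J3  (common-e at J2 fixed by 4)
bond 2 |I1  (J3 effort already set via bond 1)
bond 3 |I2  (common-e at J1 fixed by 0)

bond 0 stroke at J1
bond 1 stroke at J3
bond 2 stroke at I1
bond 3 stroke at I2
bond 4 stroke at J2
bond 5 stroke at Sf1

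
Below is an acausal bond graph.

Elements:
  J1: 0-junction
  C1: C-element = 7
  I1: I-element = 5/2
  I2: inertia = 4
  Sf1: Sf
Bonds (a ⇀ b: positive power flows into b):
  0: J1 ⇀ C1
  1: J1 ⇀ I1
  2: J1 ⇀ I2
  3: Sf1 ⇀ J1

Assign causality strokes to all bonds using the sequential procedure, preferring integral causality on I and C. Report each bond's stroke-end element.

b0 stroke at J1
b1 stroke at I1
b2 stroke at I2
b3 stroke at Sf1

β3 |Sf1  (Sf1: flow source, stroke at near end)
β0 |J1  (C1: C, integral causality)
β1 |I1  (J1: bond 0 brought effort, rest push out)
β2 |I2  (J1: bond 0 brought effort, rest push out)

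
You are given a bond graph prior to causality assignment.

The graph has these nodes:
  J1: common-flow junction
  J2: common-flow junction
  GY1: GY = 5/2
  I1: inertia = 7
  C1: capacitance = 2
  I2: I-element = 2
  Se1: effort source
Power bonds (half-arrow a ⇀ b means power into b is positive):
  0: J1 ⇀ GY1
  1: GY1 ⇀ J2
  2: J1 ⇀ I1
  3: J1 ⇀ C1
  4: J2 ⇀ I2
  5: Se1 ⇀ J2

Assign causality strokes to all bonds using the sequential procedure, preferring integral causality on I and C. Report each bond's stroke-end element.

#0 stroke at J1
#1 stroke at J2
#2 stroke at I1
#3 stroke at J1
#4 stroke at I2
#5 stroke at J2

#5 |J2  (Se1 (Se) sets effort on bond)
#2 |I1  (I1 outputs flow p/I1)
#0 |J1  (common-f at J1 fixed by 2)
#3 |J1  (J1: bond 2 brought flow, rest push out)
#1 |J2  (GY GY1: same side as bond 0)
#4 |I2  (closing 1-jn rule on J2)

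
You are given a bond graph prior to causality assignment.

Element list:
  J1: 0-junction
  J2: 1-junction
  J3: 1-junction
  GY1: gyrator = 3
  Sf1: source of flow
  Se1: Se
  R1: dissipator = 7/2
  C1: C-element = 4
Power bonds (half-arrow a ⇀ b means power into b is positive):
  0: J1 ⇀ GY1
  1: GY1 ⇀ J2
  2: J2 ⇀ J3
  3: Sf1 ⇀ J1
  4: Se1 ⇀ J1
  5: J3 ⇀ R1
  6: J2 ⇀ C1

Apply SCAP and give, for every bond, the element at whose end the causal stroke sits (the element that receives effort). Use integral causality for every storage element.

bond 0 stroke at GY1
bond 1 stroke at GY1
bond 2 stroke at J2
bond 3 stroke at Sf1
bond 4 stroke at J1
bond 5 stroke at J3
bond 6 stroke at J2

b3 stroke→Sf1  (Sf1 (Sf) sets flow on bond)
b4 stroke→J1  (Se1 (Se) sets effort on bond)
b0 stroke→GY1  (J1 effort already set via bond 4)
b1 stroke→GY1  (GY GY1: same side as bond 0)
b2 stroke→J2  (J2 flow already set via bond 1)
b6 stroke→J2  (common-f at J2 fixed by 1)
b5 stroke→J3  (1-jn J3 has f-setter on 2)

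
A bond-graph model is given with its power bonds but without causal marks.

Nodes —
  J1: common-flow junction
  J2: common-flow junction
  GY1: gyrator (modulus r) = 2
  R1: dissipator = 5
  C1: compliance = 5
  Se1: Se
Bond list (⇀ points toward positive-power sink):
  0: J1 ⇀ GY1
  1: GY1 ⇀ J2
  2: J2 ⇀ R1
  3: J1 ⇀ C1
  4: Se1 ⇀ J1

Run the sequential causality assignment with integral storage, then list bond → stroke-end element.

#4 stroke at J1  (Se1 (Se) sets effort on bond)
#3 stroke at J1  (C1 integral (e out))
#0 stroke at GY1  (J1 needs exactly one f-in)
#1 stroke at GY1  (GY1: gyrator matches bond 0)
#2 stroke at J2  (J2: bond 1 brought flow, rest push out)

bond 0 stroke at GY1
bond 1 stroke at GY1
bond 2 stroke at J2
bond 3 stroke at J1
bond 4 stroke at J1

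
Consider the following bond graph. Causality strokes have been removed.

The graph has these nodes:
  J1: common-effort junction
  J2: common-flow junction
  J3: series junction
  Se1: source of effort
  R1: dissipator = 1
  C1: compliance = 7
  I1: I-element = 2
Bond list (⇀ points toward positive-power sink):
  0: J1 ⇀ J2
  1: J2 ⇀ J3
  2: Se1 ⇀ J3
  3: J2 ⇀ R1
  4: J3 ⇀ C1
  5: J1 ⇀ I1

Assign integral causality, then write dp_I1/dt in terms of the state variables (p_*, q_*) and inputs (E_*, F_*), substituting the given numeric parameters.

dp_I1/dt = -E_Se1 - p_I1/2 + q_C1/7

b2 →J3  (Se1: effort source, stroke at far end)
b4 →J3  (C1 integral (e out))
b1 →J2  (J3: last free bond brings flow in)
b5 →I1  (I1 integral (f out))
b0 →J1  (J1 needs exactly one e-in)
b3 →J2  (1-jn J2 has f-setter on 0)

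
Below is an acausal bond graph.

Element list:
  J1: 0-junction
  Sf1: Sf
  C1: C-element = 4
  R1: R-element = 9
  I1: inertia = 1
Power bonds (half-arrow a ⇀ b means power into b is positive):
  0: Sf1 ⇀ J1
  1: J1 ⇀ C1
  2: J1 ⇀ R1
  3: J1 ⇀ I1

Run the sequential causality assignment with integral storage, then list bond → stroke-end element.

b0 stroke at Sf1  (source Sf1 imposes f)
b1 stroke at J1  (C1: C, integral causality)
b2 stroke at R1  (common-e at J1 fixed by 1)
b3 stroke at I1  (J1: bond 1 brought effort, rest push out)

bond 0 stroke→Sf1
bond 1 stroke→J1
bond 2 stroke→R1
bond 3 stroke→I1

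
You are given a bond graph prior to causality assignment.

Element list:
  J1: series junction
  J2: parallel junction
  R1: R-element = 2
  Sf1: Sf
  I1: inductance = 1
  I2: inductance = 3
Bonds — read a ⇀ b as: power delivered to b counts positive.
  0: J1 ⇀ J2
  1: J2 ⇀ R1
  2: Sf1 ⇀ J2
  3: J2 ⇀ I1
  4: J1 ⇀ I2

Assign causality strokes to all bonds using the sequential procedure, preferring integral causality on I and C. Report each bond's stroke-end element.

b2 stroke at Sf1  (Sf1 fixes flow; stroke at Sf1)
b3 stroke at I1  (I1 outputs flow p/I1)
b4 stroke at I2  (prefer integral on I2)
b0 stroke at J1  (J1: bond 4 brought flow, rest push out)
b1 stroke at J2  (J2 needs exactly one e-in)

bond 0 stroke→J1
bond 1 stroke→J2
bond 2 stroke→Sf1
bond 3 stroke→I1
bond 4 stroke→I2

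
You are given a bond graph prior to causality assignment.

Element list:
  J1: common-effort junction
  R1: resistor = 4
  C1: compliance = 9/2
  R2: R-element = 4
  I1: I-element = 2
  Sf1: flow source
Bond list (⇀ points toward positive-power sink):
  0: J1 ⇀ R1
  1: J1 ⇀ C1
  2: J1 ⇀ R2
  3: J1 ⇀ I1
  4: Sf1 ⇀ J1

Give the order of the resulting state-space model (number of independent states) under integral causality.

2  (C1, I1 all integral)

β4 stroke at Sf1  (Sf1 fixes flow; stroke at Sf1)
β1 stroke at J1  (C1 integral (e out))
β0 stroke at R1  (J1 effort already set via bond 1)
β2 stroke at R2  (common-e at J1 fixed by 1)
β3 stroke at I1  (J1: bond 1 brought effort, rest push out)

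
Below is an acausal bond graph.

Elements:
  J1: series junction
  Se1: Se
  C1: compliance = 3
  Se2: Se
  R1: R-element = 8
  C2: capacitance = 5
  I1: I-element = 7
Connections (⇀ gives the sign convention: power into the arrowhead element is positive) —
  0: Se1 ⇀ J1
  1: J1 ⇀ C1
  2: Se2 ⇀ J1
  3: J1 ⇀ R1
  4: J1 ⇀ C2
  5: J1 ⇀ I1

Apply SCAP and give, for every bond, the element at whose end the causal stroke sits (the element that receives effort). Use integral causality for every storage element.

#0 stroke at J1  (Se1: effort source, stroke at far end)
#2 stroke at J1  (Se2 (Se) sets effort on bond)
#1 stroke at J1  (C1: C, integral causality)
#4 stroke at J1  (C2 integral (e out))
#5 stroke at I1  (I1: I, integral causality)
#3 stroke at J1  (J1: bond 5 brought flow, rest push out)

b0 →J1
b1 →J1
b2 →J1
b3 →J1
b4 →J1
b5 →I1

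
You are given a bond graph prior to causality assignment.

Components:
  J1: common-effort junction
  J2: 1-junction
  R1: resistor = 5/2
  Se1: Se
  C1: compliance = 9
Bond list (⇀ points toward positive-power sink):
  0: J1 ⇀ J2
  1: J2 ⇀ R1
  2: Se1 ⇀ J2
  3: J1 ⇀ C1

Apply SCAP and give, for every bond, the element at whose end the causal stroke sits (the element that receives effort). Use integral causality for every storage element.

β2 →J2  (Se1 (Se) sets effort on bond)
β3 →J1  (prefer integral on C1)
β0 →J2  (J1: bond 3 brought effort, rest push out)
β1 →R1  (only one flow-in slot at J2)

b0 →J2
b1 →R1
b2 →J2
b3 →J1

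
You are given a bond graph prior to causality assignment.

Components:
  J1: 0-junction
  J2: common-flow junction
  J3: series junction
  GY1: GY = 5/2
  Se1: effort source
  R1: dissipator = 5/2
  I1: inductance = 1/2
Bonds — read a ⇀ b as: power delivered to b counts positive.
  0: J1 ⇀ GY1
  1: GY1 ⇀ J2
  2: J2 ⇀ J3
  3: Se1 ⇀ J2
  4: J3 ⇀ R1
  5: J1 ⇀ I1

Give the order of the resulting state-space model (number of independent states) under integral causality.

1  (I1 all integral)

b3 |J2  (Se1 fixes effort; stroke away)
b5 |I1  (prefer integral on I1)
b0 |J1  (J1: last free bond brings effort in)
b1 |J2  (GY GY1: same side as bond 0)
b2 |J3  (only one flow-in slot at J2)
b4 |R1  (only one flow-in slot at J3)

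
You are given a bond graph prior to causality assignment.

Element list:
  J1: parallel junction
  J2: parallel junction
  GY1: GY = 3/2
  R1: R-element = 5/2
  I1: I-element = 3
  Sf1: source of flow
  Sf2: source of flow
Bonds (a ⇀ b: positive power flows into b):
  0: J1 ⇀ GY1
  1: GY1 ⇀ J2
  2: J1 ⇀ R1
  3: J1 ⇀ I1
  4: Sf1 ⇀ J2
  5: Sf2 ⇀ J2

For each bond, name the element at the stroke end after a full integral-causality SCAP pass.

#4 stroke at Sf1  (source Sf1 imposes f)
#5 stroke at Sf2  (Sf2: flow source, stroke at near end)
#1 stroke at J2  (J2: last free bond brings effort in)
#0 stroke at J1  (GY1: gyrator matches bond 1)
#2 stroke at R1  (J1: bond 0 brought effort, rest push out)
#3 stroke at I1  (J1: bond 0 brought effort, rest push out)

#0 |J1
#1 |J2
#2 |R1
#3 |I1
#4 |Sf1
#5 |Sf2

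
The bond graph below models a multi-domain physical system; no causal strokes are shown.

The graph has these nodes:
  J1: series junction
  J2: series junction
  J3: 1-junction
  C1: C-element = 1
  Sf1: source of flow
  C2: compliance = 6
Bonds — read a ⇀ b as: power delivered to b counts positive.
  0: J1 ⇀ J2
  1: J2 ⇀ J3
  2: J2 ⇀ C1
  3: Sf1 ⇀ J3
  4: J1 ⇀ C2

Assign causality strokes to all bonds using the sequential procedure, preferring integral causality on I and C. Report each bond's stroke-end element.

β3 stroke at Sf1  (Sf1 fixes flow; stroke at Sf1)
β1 stroke at J3  (J3 flow already set via bond 3)
β0 stroke at J2  (J2 flow already set via bond 1)
β2 stroke at J2  (1-jn J2 has f-setter on 1)
β4 stroke at J1  (J1: bond 0 brought flow, rest push out)

#0 stroke at J2
#1 stroke at J3
#2 stroke at J2
#3 stroke at Sf1
#4 stroke at J1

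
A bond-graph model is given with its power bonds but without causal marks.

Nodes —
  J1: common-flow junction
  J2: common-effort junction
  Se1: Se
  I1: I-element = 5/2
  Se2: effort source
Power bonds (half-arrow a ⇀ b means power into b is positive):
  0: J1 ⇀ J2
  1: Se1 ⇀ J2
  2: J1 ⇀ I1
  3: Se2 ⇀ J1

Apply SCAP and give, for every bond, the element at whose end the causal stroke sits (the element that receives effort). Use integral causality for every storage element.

bond 0 stroke→J1
bond 1 stroke→J2
bond 2 stroke→I1
bond 3 stroke→J1

#1 stroke→J2  (source Se1 imposes e)
#3 stroke→J1  (Se2 fixes effort; stroke away)
#0 stroke→J1  (J2: bond 1 brought effort, rest push out)
#2 stroke→I1  (J1 needs exactly one f-in)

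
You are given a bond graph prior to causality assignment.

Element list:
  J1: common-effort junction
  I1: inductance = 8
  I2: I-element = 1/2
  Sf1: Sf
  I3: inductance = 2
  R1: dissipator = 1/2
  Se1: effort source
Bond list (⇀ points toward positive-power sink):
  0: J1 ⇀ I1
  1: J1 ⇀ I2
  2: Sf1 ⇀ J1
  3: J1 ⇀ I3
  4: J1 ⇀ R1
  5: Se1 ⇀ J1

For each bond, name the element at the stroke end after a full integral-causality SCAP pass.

b2 →Sf1  (Sf1 fixes flow; stroke at Sf1)
b5 →J1  (Se1 fixes effort; stroke away)
b0 →I1  (common-e at J1 fixed by 5)
b1 →I2  (common-e at J1 fixed by 5)
b3 →I3  (J1: bond 5 brought effort, rest push out)
b4 →R1  (J1: bond 5 brought effort, rest push out)

#0 stroke at I1
#1 stroke at I2
#2 stroke at Sf1
#3 stroke at I3
#4 stroke at R1
#5 stroke at J1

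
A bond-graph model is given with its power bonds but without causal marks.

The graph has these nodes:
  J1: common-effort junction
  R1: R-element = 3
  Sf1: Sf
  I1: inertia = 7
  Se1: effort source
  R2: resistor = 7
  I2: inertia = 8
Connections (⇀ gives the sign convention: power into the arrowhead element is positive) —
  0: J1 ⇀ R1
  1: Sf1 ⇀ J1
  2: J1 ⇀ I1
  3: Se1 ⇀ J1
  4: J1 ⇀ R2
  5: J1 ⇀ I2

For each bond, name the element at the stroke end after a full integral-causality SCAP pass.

#1 stroke→Sf1  (source Sf1 imposes f)
#3 stroke→J1  (Se1 (Se) sets effort on bond)
#0 stroke→R1  (0-jn J1 has e-setter on 3)
#2 stroke→I1  (J1: bond 3 brought effort, rest push out)
#4 stroke→R2  (0-jn J1 has e-setter on 3)
#5 stroke→I2  (J1 effort already set via bond 3)

bond 0 stroke at R1
bond 1 stroke at Sf1
bond 2 stroke at I1
bond 3 stroke at J1
bond 4 stroke at R2
bond 5 stroke at I2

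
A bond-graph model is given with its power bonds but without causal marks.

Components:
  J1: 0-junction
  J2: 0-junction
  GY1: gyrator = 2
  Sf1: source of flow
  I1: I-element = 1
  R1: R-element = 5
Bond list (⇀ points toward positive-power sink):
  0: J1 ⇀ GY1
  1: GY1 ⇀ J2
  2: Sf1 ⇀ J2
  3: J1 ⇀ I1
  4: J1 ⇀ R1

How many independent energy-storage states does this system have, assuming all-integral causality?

β2 →Sf1  (Sf1: flow source, stroke at near end)
β1 →J2  (J2: last free bond brings effort in)
β0 →J1  (through GY1, causality inverts; strokes same side of GY1)
β3 →I1  (0-jn J1 has e-setter on 0)
β4 →R1  (0-jn J1 has e-setter on 0)

1  (I1 all integral)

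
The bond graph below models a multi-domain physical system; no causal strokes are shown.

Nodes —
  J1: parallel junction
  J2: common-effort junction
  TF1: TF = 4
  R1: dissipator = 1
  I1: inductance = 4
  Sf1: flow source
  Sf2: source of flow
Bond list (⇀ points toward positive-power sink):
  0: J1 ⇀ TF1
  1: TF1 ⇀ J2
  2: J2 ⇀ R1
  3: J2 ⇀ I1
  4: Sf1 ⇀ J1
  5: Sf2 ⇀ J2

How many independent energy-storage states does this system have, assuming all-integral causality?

1  (I1 all integral)

#4 stroke→Sf1  (Sf1 (Sf) sets flow on bond)
#5 stroke→Sf2  (Sf2 fixes flow; stroke at Sf2)
#0 stroke→J1  (J1 needs exactly one e-in)
#1 stroke→TF1  (TF TF1: opposite of bond 0)
#3 stroke→I1  (I1: I, integral causality)
#2 stroke→J2  (closing 0-jn rule on J2)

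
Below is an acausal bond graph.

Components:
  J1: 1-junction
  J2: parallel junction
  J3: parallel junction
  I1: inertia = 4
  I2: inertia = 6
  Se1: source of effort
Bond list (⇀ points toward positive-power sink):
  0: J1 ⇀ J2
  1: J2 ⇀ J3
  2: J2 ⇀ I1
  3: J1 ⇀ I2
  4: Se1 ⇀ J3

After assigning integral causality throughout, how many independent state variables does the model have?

2  (I1, I2 all integral)

#4 |J3  (Se1 (Se) sets effort on bond)
#1 |J2  (common-e at J3 fixed by 4)
#0 |J1  (common-e at J2 fixed by 1)
#2 |I1  (J2 effort already set via bond 1)
#3 |I2  (J1: last free bond brings flow in)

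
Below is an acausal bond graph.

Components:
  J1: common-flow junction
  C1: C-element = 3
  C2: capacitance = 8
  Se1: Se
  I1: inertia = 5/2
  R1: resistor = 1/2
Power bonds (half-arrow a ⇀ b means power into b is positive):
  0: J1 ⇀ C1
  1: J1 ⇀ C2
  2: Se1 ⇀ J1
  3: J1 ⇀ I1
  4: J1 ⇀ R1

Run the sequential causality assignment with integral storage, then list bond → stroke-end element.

bond 2 |J1  (Se1: effort source, stroke at far end)
bond 0 |J1  (C1 integral (e out))
bond 1 |J1  (C2 integral (e out))
bond 3 |I1  (prefer integral on I1)
bond 4 |J1  (J1: bond 3 brought flow, rest push out)

#0 stroke→J1
#1 stroke→J1
#2 stroke→J1
#3 stroke→I1
#4 stroke→J1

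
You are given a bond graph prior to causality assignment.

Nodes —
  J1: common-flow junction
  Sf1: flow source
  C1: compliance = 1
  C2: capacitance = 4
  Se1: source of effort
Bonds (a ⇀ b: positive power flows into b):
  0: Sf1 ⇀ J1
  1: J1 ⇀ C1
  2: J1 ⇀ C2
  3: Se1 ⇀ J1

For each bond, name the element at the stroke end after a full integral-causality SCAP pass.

β0 stroke→Sf1
β1 stroke→J1
β2 stroke→J1
β3 stroke→J1

b0 stroke at Sf1  (Sf1 fixes flow; stroke at Sf1)
b3 stroke at J1  (Se1 fixes effort; stroke away)
b1 stroke at J1  (J1 flow already set via bond 0)
b2 stroke at J1  (J1: bond 0 brought flow, rest push out)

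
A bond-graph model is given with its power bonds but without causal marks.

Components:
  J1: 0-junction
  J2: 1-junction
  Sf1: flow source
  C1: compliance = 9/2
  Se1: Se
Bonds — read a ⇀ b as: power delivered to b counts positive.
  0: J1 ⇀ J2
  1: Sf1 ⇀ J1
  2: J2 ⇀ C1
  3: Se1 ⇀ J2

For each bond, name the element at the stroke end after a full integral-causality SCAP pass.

bond 0 |J1
bond 1 |Sf1
bond 2 |J2
bond 3 |J2

bond 1 →Sf1  (Sf1 (Sf) sets flow on bond)
bond 3 →J2  (Se1 fixes effort; stroke away)
bond 0 →J1  (only one effort-in slot at J1)
bond 2 →J2  (common-f at J2 fixed by 0)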